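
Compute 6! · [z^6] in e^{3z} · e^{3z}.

46656

The EGF product rule gives c_6 = Σ_{k_1+k_2=6} C(6; k_1,k_2) · ∏ g_i(k_i), where e^{3z} gives (3)^k; e^{3z} gives (3)^k.
g_1(k) for k = 0…6: 1, 3, 9, 27, 81, 243, 729.
g_2(k) for k = 0…6: 1, 3, 9, 27, 81, 243, 729.
c_6 = Σ_k C(6,k)·g_1(k)·g_2(6−k) = 1·1·729 + 6·3·243 + 15·9·81 + 20·27·27 + 15·81·9 + 6·243·3 + 1·729·1 = 729 + 4374 + 10935 + 14580 + 10935 + 4374 + 729 = 46656.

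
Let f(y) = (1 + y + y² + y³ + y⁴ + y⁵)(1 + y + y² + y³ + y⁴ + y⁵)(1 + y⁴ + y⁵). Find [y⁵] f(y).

(1 + y + y² + y³ + y⁴ + y⁵) has coefficients 1,1,1,1,1,1 for degrees 0…5.
(1 + y + y² + y³ + y⁴ + y⁵) has coefficients 1,1,1,1,1,1 for degrees 0…5.
Finally multiplying by (1 + y⁴ + y⁵), the product of all factors after the first has coefficients 1,1,1,1,2,3 for degrees 0…5.
[y⁵] = 1·3 + 1·2 + 1·1 + 1·1 + 1·1 + 1·1 = 9.

9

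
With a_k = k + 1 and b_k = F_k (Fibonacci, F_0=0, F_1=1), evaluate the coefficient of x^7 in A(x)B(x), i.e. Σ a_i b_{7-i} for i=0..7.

79

This is [x^7] in the product of the two ordinary generating functions.
Σ = 1·13 + 2·8 + 3·5 + 4·3 + 5·2 + 6·1 + 7·1 + 8·0 = 79.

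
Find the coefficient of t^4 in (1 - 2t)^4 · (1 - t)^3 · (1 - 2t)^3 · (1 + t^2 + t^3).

(1 - 2t)^4 has coefficients 1,-8,24,-32,16 for degrees 0…4.
(1 - t)^3 has coefficients 1,-3,3,-1,0 for degrees 0…4.
Multiplying by (1 - 2t)^3 gives running coefficients 1,-9,33,-63,66 for degrees 0…4.
Finally multiplying by (1 + t^2 + t^3), the product of all factors after the first has coefficients 1,-9,34,-71,90 for degrees 0…4.
[t^4] = 1·90 − 8·(-71) + 24·34 − 32·(-9) + 16·1 = 1778.

1778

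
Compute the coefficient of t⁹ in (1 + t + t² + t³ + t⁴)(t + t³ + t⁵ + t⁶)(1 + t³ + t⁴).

(1 + t + t² + t³ + t⁴) has coefficients 1,1,1,1,1 for degrees 0…4.
(t + t³ + t⁵ + t⁶) has coefficients 0,1,0,1,0,1,1,0,0,0 for degrees 0…9.
Finally multiplying by (1 + t³ + t⁴), the product of all factors after the first has coefficients 0,1,0,1,1,2,2,1,1,2 for degrees 0…9.
[t⁹] = 1·2 + 1·1 + 1·1 + 1·2 + 1·2 = 8.

8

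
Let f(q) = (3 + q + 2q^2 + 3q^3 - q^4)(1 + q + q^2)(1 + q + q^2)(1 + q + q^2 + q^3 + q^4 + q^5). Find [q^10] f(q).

17

(3 + q + 2q^2 + 3q^3 - q^4) has coefficients 3,1,2,3,-1 for degrees 0…4.
(1 + q + q^2) has coefficients 1,1,1,0,0,0,0,0,0,0,0 for degrees 0…10.
Multiplying by (1 + q + q^2) gives running coefficients 1,2,3,2,1,0,0,0,0,0,0 for degrees 0…10.
Finally multiplying by (1 + q + q^2 + q^3 + q^4 + q^5), the product of all factors after the first has coefficients 1,3,6,8,9,9,8,6,3,1,0 for degrees 0…10.
[q^10] = 3·0 + 1·1 + 2·3 + 3·6 − 1·8 = 17.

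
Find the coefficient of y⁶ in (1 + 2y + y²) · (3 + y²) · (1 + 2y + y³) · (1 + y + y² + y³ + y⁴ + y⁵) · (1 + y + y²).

(1 + 2y + y²) has coefficients 1,2,1 for degrees 0…2.
(3 + y²) has coefficients 3,0,1,0,0,0,0 for degrees 0…6.
Multiplying by (1 + 2y + y³) gives running coefficients 3,6,1,5,0,1,0 for degrees 0…6.
Multiplying by (1 + y + y² + y³ + y⁴ + y⁵) gives running coefficients 3,9,10,15,15,16,13 for degrees 0…6.
Finally multiplying by (1 + y + y²), the product of all factors after the first has coefficients 3,12,22,34,40,46,44 for degrees 0…6.
[y⁶] = 1·44 + 2·46 + 1·40 = 176.

176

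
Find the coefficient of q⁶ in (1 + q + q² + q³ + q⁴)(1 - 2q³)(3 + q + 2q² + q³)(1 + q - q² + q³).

(1 + q + q² + q³ + q⁴) has coefficients 1,1,1,1,1 for degrees 0…4.
(1 - 2q³) has coefficients 1,0,0,-2,0,0,0 for degrees 0…6.
Multiplying by (3 + q + 2q² + q³) gives running coefficients 3,1,2,-5,-2,-4,-2 for degrees 0…6.
Finally multiplying by (1 + q - q² + q³), the product of all factors after the first has coefficients 3,4,0,-1,-8,1,-9 for degrees 0…6.
[q⁶] = 1·(-9) + 1·1 + 1·(-8) + 1·(-1) + 1·0 = -17.

-17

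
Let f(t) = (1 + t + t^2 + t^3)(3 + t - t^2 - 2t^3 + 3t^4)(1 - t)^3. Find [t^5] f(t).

-3

(1 + t + t^2 + t^3) has coefficients 1,1,1,1 for degrees 0…3.
(3 + t - t^2 - 2t^3 + 3t^4) has coefficients 3,1,-1,-2,3,0 for degrees 0…5.
Finally multiplying by (1 - t)^3, the product of all factors after the first has coefficients 3,-8,5,1,5,-14 for degrees 0…5.
[t^5] = 1·(-14) + 1·5 + 1·1 + 1·5 = -3.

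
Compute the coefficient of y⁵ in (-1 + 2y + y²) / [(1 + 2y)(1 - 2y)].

The denominator gives the recurrence a_n = 4a_(n−2) for n ≥ 3; the numerator fixes a_0 = -1, a_1 = 2, a_2 = -3.
Iterating: -1, 2, -3, 8, -12, 32, so a_5 = 32.

32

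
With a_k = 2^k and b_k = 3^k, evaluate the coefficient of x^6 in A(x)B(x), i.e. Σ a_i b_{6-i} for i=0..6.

2059

The convolution is the x^6 coefficient of A(x)B(x).
Σ = 1·729 + 2·243 + 4·81 + 8·27 + 16·9 + 32·3 + 64·1 = 2059.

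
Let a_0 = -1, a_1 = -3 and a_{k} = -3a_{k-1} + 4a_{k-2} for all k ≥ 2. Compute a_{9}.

-104859

The ordinary generating function has denominator 1 + 3q - 4q^2.
Iterating the recurrence: a_0,…,a_{9} = -1, -3, 5, -27, 101, -411, 1637, -6555, 26213, -104859.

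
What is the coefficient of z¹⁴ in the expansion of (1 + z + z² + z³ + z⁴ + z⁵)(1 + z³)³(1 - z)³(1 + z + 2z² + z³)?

(1 + z + z² + z³ + z⁴ + z⁵) has coefficients 1,1,1,1,1,1 for degrees 0…5.
(1 + z³)³ has coefficients 1,0,0,3,0,0,3,0,0,1,0,0,0,0,0 for degrees 0…14.
Multiplying by (1 - z)³ gives running coefficients 1,-3,3,2,-9,9,0,-9,9,-2,-3,3,-1,0,0 for degrees 0…14.
Finally multiplying by (1 + z + 2z² + z³), the product of all factors after the first has coefficients 1,-2,2,0,-4,7,-7,0,9,-11,4,5,-6,2,1 for degrees 0…14.
[z¹⁴] = 1·1 + 1·2 + 1·(-6) + 1·5 + 1·4 + 1·(-11) = -5.

-5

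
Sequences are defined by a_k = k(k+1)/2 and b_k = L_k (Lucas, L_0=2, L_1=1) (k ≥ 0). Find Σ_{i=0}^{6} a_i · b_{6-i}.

This is [x^6] in the product of the two ordinary generating functions.
Σ = 0·18 + 1·11 + 3·7 + 6·4 + 10·3 + 15·1 + 21·2 = 143.

143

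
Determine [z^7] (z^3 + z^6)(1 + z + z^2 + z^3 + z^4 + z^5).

2

(z^3 + z^6) has coefficients 0,0,0,1,0,0,1 for degrees 0…6.
(1 + z + z^2 + z^3 + z^4 + z^5) has coefficients 1,1,1,1,1,1,0,0 for degrees 0…7.
[z^7] = 1·1 + 1·1 = 2.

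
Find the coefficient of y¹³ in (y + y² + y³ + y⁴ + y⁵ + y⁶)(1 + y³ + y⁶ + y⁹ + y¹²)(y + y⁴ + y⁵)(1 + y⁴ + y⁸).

15

(y + y² + y³ + y⁴ + y⁵ + y⁶) has coefficients 0,1,1,1,1,1,1 for degrees 0…6.
(1 + y³ + y⁶ + y⁹ + y¹²) has coefficients 1,0,0,1,0,0,1,0,0,1,0,0,1,0 for degrees 0…13.
Multiplying by (y + y⁴ + y⁵) gives running coefficients 0,1,0,0,2,1,0,2,1,0,2,1,0,2 for degrees 0…13.
Finally multiplying by (1 + y⁴ + y⁸), the product of all factors after the first has coefficients 0,1,0,0,2,2,0,2,3,2,2,3,3,3 for degrees 0…13.
[y¹³] = 1·3 + 1·3 + 1·2 + 1·2 + 1·3 + 1·2 = 15.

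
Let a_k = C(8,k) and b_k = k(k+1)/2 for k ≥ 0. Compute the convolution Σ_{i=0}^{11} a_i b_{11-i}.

7424

Write out a_i and b_{11-i} for i = 0,…,11 and sum the products.
Σ = 1·66 + 8·55 + 28·45 + 56·36 + 70·28 + 56·21 + 28·15 + 8·10 + 1·6 + 0·3 + 0·1 + 0·0 = 7424.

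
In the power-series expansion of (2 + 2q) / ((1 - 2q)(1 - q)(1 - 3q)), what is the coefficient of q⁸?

Partial fractions give a closed form: a_n = (-12)·2^n + (2)·1^n + (12)·3^n.
At n = 8: a_8 = 75662.

75662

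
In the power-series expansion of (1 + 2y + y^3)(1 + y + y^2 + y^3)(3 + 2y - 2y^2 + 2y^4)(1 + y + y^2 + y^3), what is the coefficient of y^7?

33

(1 + 2y + y^3) has coefficients 1,2,0,1 for degrees 0…3.
(1 + y + y^2 + y^3) has coefficients 1,1,1,1,0,0,0,0 for degrees 0…7.
Multiplying by (3 + 2y - 2y^2 + 2y^4) gives running coefficients 3,5,3,3,2,0,2,2 for degrees 0…7.
Finally multiplying by (1 + y + y^2 + y^3), the product of all factors after the first has coefficients 3,8,11,14,13,8,7,6 for degrees 0…7.
[y^7] = 1·6 + 2·7 + 1·13 = 33.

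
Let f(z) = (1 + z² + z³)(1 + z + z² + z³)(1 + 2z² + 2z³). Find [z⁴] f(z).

(1 + z² + z³) has coefficients 1,0,1,1 for degrees 0…3.
(1 + z + z² + z³) has coefficients 1,1,1,1,0 for degrees 0…4.
Finally multiplying by (1 + 2z² + 2z³), the product of all factors after the first has coefficients 1,1,3,5,4 for degrees 0…4.
[z⁴] = 1·4 + 1·3 + 1·1 = 8.

8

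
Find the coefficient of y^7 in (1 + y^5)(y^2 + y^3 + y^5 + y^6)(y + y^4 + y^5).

(1 + y^5) has coefficients 1,0,0,0,0,1 for degrees 0…5.
(y^2 + y^3 + y^5 + y^6) has coefficients 0,0,1,1,0,1,1,0 for degrees 0…7.
Finally multiplying by (y + y^4 + y^5), the product of all factors after the first has coefficients 0,0,0,1,1,0,2,3 for degrees 0…7.
[y^7] = 1·3 + 1·0 = 3.

3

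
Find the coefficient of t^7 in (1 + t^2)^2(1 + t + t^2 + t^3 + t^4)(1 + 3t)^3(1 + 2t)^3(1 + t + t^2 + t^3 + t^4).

(1 + t^2)^2 has coefficients 1,0,2,0,1 for degrees 0…4.
(1 + t + t^2 + t^3 + t^4) has coefficients 1,1,1,1,1,0,0,0 for degrees 0…7.
Multiplying by (1 + 3t)^3 gives running coefficients 1,10,37,64,64,63,54,27 for degrees 0…7.
Multiplying by (1 + 2t)^3 gives running coefficients 1,16,109,414,972,1511,1712,1619 for degrees 0…7.
Finally multiplying by (1 + t + t^2 + t^3 + t^4), the product of all factors after the first has coefficients 1,17,126,540,1512,3022,4718,6228 for degrees 0…7.
[t^7] = 1·6228 + 2·3022 + 1·540 = 12812.

12812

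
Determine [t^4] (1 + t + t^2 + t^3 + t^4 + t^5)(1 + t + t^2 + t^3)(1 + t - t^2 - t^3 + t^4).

(1 + t + t^2 + t^3 + t^4 + t^5) has coefficients 1,1,1,1,1 for degrees 0…4.
(1 + t + t^2 + t^3) has coefficients 1,1,1,1,0 for degrees 0…4.
Finally multiplying by (1 + t - t^2 - t^3 + t^4), the product of all factors after the first has coefficients 1,2,1,0,0 for degrees 0…4.
[t^4] = 1·0 + 1·0 + 1·1 + 1·2 + 1·1 = 4.

4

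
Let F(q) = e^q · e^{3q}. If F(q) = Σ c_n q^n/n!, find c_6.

The EGF product rule gives c_6 = Σ_{k_1+k_2=6} C(6; k_1,k_2) · ∏ g_i(k_i), where e^q gives (1)^k; e^{3q} gives (3)^k.
g_1(k) for k = 0…6: 1, 1, 1, 1, 1, 1, 1.
g_2(k) for k = 0…6: 1, 3, 9, 27, 81, 243, 729.
c_6 = Σ_k C(6,k)·g_1(k)·g_2(6−k) = 1·1·729 + 6·1·243 + 15·1·81 + 20·1·27 + 15·1·9 + 6·1·3 + 1·1·1 = 729 + 1458 + 1215 + 540 + 135 + 18 + 1 = 4096.

4096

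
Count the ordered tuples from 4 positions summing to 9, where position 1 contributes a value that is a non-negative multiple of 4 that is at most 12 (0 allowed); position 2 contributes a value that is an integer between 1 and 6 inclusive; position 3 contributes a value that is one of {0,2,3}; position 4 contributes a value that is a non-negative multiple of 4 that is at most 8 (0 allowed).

The generating function for the choices is (1 + x⁴ + x⁸ + x¹²)·(x + x² + x³ + x⁴ + x⁵ + x⁶)·(1 + x² + x³)·(1 + x⁴ + x⁸); the count is [x⁹].
(1 + x⁴ + x⁸ + x¹²) has coefficients 1,0,0,0,1,0,0,0,1,0 for degrees 0…9.
(x + x² + x³ + x⁴ + x⁵ + x⁶) has coefficients 0,1,1,1,1,1,1,0,0,0 for degrees 0…9.
Multiplying by (1 + x² + x³) gives running coefficients 0,1,1,2,3,3,3,2,2,1 for degrees 0…9.
Finally multiplying by (1 + x⁴ + x⁸), the product of all factors after the first has coefficients 0,1,1,2,3,4,4,4,5,5 for degrees 0…9.
[x⁹] = 1·5 + 1·4 + 1·1 = 10.

10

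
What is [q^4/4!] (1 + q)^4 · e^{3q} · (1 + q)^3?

The EGF product rule gives c_4 = Σ_{k_1+k_2+k_3=4} C(4; k_1,k_2,k_3) · ∏ g_i(k_i), where (1+q)^4 gives the falling factorial (4)_k; e^{3q} gives (3)^k; (1+q)^3 gives the falling factorial (3)_k.
g_1(k) for k = 0…4: 1, 4, 12, 24, 24.
g_2(k) for k = 0…4: 1, 3, 9, 27, 81.
g_3(k) for k = 0…4: 1, 3, 6, 6, 0.
First combine the last two factors: h(k) = Σ_j C(k,j)·g_2(j)·g_3(k−j) for k = 0…4: 1, 6, 33, 168, 801.
c_4 = Σ_k C(4,k)·g_1(k)·h(4−k) = 1·1·801 + 4·4·168 + 6·12·33 + 4·24·6 + 1·24·1 = 801 + 2688 + 2376 + 576 + 24 = 6465.

6465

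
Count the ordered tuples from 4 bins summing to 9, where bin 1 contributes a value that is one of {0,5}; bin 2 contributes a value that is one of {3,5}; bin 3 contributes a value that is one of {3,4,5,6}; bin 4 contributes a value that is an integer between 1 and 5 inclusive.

4

The generating function for the choices is (1 + x^5)·(x^3 + x^5)·(x^3 + x^4 + x^5 + x^6)·(x + x^2 + x^3 + x^4 + x^5); the count is [x^9].
(1 + x^5) has coefficients 1,0,0,0,0,1 for degrees 0…5.
(x^3 + x^5) has coefficients 0,0,0,1,0,1,0,0,0,0 for degrees 0…9.
Multiplying by (x^3 + x^4 + x^5 + x^6) gives running coefficients 0,0,0,0,0,0,1,1,2,2 for degrees 0…9.
Finally multiplying by (x + x^2 + x^3 + x^4 + x^5), the product of all factors after the first has coefficients 0,0,0,0,0,0,0,1,2,4 for degrees 0…9.
[x^9] = 1·4 + 1·0 = 4.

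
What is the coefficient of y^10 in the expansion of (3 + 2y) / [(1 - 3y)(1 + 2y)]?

130727

The denominator gives the recurrence a_n = a_(n−1) + 6a_(n−2) for n ≥ 3; the numerator fixes a_0 = 3, a_1 = 5, a_2 = 23.
Iterating: 3, 5, 23, 53, 191, 509, 1655, 4709, 14639, 42893, 130727, so a_10 = 130727.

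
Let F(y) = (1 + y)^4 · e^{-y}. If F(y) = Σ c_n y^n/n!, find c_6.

37

The EGF product rule gives c_6 = Σ_{k_1+k_2=6} C(6; k_1,k_2) · ∏ g_i(k_i), where (1+y)^4 gives the falling factorial (4)_k; e^{-y} gives (-1)^k.
g_1(k) for k = 0…6: 1, 4, 12, 24, 24, 0, 0.
g_2(k) for k = 0…6: 1, -1, 1, -1, 1, -1, 1.
c_6 = Σ_k C(6,k)·g_1(k)·g_2(6−k) = 1·1·1 + 6·4·(-1) + 15·12·1 + 20·24·(-1) + 15·24·1 = 1 − 24 + 180 − 480 + 360 = 37.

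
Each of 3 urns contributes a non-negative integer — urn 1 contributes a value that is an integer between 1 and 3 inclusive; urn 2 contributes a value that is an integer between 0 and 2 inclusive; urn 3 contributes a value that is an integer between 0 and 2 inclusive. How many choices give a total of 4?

The generating function for the choices is (t + t^2 + t^3)·(1 + t + t^2)·(1 + t + t^2); the count is [t^4].
(t + t^2 + t^3) has coefficients 0,1,1,1 for degrees 0…3.
(1 + t + t^2) has coefficients 1,1,1,0,0 for degrees 0…4.
Finally multiplying by (1 + t + t^2), the product of all factors after the first has coefficients 1,2,3,2,1 for degrees 0…4.
[t^4] = 1·2 + 1·3 + 1·2 = 7.

7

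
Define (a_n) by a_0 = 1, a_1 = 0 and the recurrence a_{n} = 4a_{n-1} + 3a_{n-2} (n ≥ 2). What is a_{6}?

1227

The ordinary generating function has denominator 1 - 4y - 3y^2.
Iterating the recurrence: a_0,…,a_{6} = 1, 0, 3, 12, 57, 264, 1227.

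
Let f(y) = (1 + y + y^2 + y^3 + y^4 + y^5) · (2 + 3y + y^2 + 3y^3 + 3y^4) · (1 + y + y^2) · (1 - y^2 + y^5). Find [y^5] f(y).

(1 + y + y^2 + y^3 + y^4 + y^5) has coefficients 1,1,1,1,1,1 for degrees 0…5.
(2 + 3y + y^2 + 3y^3 + 3y^4) has coefficients 2,3,1,3,3,0 for degrees 0…5.
Multiplying by (1 + y + y^2) gives running coefficients 2,5,6,7,7,6 for degrees 0…5.
Finally multiplying by (1 - y^2 + y^5), the product of all factors after the first has coefficients 2,5,4,2,1,1 for degrees 0…5.
[y^5] = 1·1 + 1·1 + 1·2 + 1·4 + 1·5 + 1·2 = 15.

15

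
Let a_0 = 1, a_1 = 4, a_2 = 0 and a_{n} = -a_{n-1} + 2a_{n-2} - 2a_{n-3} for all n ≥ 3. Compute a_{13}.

19954

The ordinary generating function has denominator 1 + y - 2y^2 + 2y^3.
Iterating the recurrence: a_0,…,a_{13} = 1, 4, 0, 6, -14, 26, -66, 146, -330, 754, -1706, 3874, -8794, 19954.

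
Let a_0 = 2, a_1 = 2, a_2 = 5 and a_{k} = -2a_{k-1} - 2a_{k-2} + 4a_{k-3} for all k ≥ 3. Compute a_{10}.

1520

The ordinary generating function has denominator 1 + 2z + 2z^2 - 4z^3.
Iterating the recurrence: a_0,…,a_{10} = 2, 2, 5, -6, 10, 12, -68, 152, -120, -336, 1520.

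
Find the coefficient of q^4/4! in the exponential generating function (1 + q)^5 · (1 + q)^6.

The EGF product rule gives c_4 = Σ_{k_1+k_2=4} C(4; k_1,k_2) · ∏ g_i(k_i), where (1+q)^5 gives the falling factorial (5)_k; (1+q)^6 gives the falling factorial (6)_k.
g_1(k) for k = 0…4: 1, 5, 20, 60, 120.
g_2(k) for k = 0…4: 1, 6, 30, 120, 360.
c_4 = Σ_k C(4,k)·g_1(k)·g_2(4−k) = 1·1·360 + 4·5·120 + 6·20·30 + 4·60·6 + 1·120·1 = 360 + 2400 + 3600 + 1440 + 120 = 7920.

7920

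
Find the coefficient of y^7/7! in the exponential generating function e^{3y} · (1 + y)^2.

22599

The EGF product rule gives c_7 = Σ_{k_1+k_2=7} C(7; k_1,k_2) · ∏ g_i(k_i), where e^{3y} gives (3)^k; (1+y)^2 gives the falling factorial (2)_k.
g_1(k) for k = 0…7: 1, 3, 9, 27, 81, 243, 729, 2187.
g_2(k) for k = 0…7: 1, 2, 2, 0, 0, 0, 0, 0.
c_7 = Σ_k C(7,k)·g_1(k)·g_2(7−k) = 21·243·2 + 7·729·2 + 1·2187·1 = 10206 + 10206 + 2187 = 22599.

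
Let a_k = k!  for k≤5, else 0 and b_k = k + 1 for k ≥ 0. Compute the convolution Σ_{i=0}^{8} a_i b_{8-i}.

The convolution is the x^8 coefficient of A(x)B(x).
Σ = 1·9 + 1·8 + 2·7 + 6·6 + 24·5 + 120·4 + 0·3 + 0·2 + 0·1 = 667.

667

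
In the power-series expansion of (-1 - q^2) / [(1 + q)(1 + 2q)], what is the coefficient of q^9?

The denominator gives the recurrence a_n = −3a_(n−1) − 2a_(n−2) for n ≥ 3; the numerator fixes a_0 = -1, a_1 = 3, a_2 = -8.
Iterating: -1, 3, -8, 18, -38, 78, -158, 318, -638, 1278, so a_9 = 1278.

1278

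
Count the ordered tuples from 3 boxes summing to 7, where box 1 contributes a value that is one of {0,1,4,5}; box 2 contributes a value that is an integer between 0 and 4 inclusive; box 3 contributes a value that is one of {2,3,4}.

The generating function for the choices is (1 + y + y^4 + y^5)·(1 + y + y^2 + y^3 + y^4)·(y^2 + y^3 + y^4); the count is [y^7].
(1 + y + y^4 + y^5) has coefficients 1,1,0,0,1,1 for degrees 0…5.
(1 + y + y^2 + y^3 + y^4) has coefficients 1,1,1,1,1,0,0,0 for degrees 0…7.
Finally multiplying by (y^2 + y^3 + y^4), the product of all factors after the first has coefficients 0,0,1,2,3,3,3,2 for degrees 0…7.
[y^7] = 1·2 + 1·3 + 1·2 + 1·1 = 8.

8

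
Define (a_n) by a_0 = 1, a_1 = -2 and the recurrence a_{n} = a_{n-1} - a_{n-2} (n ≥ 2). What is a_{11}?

3

The ordinary generating function has denominator 1 - q + q^2.
Iterating the recurrence: a_0,…,a_{11} = 1, -2, -3, -1, 2, 3, 1, -2, -3, -1, 2, 3.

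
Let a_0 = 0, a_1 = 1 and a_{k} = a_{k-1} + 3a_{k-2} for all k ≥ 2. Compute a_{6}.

40

The ordinary generating function has denominator 1 - t - 3t^2.
Iterating the recurrence: a_0,…,a_{6} = 0, 1, 1, 4, 7, 19, 40.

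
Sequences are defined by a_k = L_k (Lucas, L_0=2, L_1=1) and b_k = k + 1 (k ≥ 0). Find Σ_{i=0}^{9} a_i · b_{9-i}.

This is [x^9] in the product of the two ordinary generating functions.
Σ = 2·10 + 1·9 + 3·8 + 4·7 + 7·6 + 11·5 + 18·4 + 29·3 + 47·2 + 76·1 = 507.

507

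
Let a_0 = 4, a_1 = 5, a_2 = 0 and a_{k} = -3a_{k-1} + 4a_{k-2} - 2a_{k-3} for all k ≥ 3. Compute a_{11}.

882102

The ordinary generating function has denominator 1 + 3t - 4t^2 + 2t^3.
Iterating the recurrence: a_0,…,a_{11} = 4, 5, 0, 12, -46, 186, -766, 3134, -12838, 52582, -215366, 882102.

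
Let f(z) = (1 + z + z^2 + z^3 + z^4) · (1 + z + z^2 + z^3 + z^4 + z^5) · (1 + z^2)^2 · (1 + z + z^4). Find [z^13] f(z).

(1 + z + z^2 + z^3 + z^4) has coefficients 1,1,1,1,1 for degrees 0…4.
(1 + z + z^2 + z^3 + z^4 + z^5) has coefficients 1,1,1,1,1,1,0,0,0,0,0,0,0,0 for degrees 0…13.
Multiplying by (1 + z^2)^2 gives running coefficients 1,1,3,3,4,4,3,3,1,1,0,0,0,0 for degrees 0…13.
Finally multiplying by (1 + z + z^4), the product of all factors after the first has coefficients 1,2,4,6,8,9,10,9,8,6,4,3,1,1 for degrees 0…13.
[z^13] = 1·1 + 1·1 + 1·3 + 1·4 + 1·6 = 15.

15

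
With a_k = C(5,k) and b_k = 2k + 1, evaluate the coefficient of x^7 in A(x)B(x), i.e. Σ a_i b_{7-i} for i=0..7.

The convolution is the t^7 coefficient of A(t)B(t).
Σ = 1·15 + 5·13 + 10·11 + 10·9 + 5·7 + 1·5 + 0·3 + 0·1 = 320.

320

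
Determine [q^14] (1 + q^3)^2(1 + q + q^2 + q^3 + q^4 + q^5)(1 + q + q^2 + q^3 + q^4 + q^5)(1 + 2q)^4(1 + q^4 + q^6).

3195

(1 + q^3)^2 has coefficients 1,0,0,2,0,0,1 for degrees 0…6.
(1 + q + q^2 + q^3 + q^4 + q^5) has coefficients 1,1,1,1,1,1,0,0,0,0,0,0,0,0,0 for degrees 0…14.
Multiplying by (1 + q + q^2 + q^3 + q^4 + q^5) gives running coefficients 1,2,3,4,5,6,5,4,3,2,1,0,0,0,0 for degrees 0…14.
Multiplying by (1 + 2q)^4 gives running coefficients 1,10,43,108,189,270,349,412,427,378,297,216,136,64,16 for degrees 0…14.
Finally multiplying by (1 + q^4 + q^6), the product of all factors after the first has coefficients 1,10,43,108,190,280,393,530,659,756,835,898,912,854,740 for degrees 0…14.
[q^14] = 1·740 + 2·898 + 1·659 = 3195.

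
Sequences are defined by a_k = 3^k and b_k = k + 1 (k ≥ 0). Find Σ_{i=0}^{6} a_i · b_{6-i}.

Write out a_i and b_{6-i} for i = 0,…,6 and sum the products.
Σ = 1·7 + 3·6 + 9·5 + 27·4 + 81·3 + 243·2 + 729·1 = 1636.

1636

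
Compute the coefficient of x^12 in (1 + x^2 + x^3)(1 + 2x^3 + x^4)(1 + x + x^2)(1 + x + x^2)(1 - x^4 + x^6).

1

(1 + x^2 + x^3) has coefficients 1,0,1,1 for degrees 0…3.
(1 + 2x^3 + x^4) has coefficients 1,0,0,2,1,0,0,0,0,0,0,0,0 for degrees 0…12.
Multiplying by (1 + x + x^2) gives running coefficients 1,1,1,2,3,3,1,0,0,0,0,0,0 for degrees 0…12.
Multiplying by (1 + x + x^2) gives running coefficients 1,2,3,4,6,8,7,4,1,0,0,0,0 for degrees 0…12.
Finally multiplying by (1 - x^4 + x^6), the product of all factors after the first has coefficients 1,2,3,4,5,6,5,2,-2,-4,-1,4,6 for degrees 0…12.
[x^12] = 1·6 + 1·(-1) + 1·(-4) = 1.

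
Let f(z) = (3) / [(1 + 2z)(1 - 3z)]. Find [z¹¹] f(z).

316407

Partial fractions give a closed form: a_n = (6/5)·(-2)^n + (9/5)·3^n.
At n = 11: a_11 = 316407.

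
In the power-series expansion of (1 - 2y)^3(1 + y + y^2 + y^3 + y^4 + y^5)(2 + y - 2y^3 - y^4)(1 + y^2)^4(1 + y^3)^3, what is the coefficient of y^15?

-275

(1 - 2y)^3 has coefficients 1,-6,12,-8 for degrees 0…3.
(1 + y + y^2 + y^3 + y^4 + y^5) has coefficients 1,1,1,1,1,1,0,0,0,0,0,0,0,0,0,0 for degrees 0…15.
Multiplying by (2 + y - 2y^3 - y^4) gives running coefficients 2,3,3,1,0,0,-2,-3,-3,-1,0,0,0,0,0,0 for degrees 0…15.
Multiplying by (1 + y^2)^4 gives running coefficients 2,3,11,13,24,22,24,15,3,-6,-21,-21,-26,-18,-14,-7 for degrees 0…15.
Finally multiplying by (1 + y^3)^3, the product of all factors after the first has coefficients 2,3,11,19,33,55,69,96,102,107,99,65,41,-12,-46,-79 for degrees 0…15.
[y^15] = 1·(-79) − 6·(-46) + 12·(-12) − 8·41 = -275.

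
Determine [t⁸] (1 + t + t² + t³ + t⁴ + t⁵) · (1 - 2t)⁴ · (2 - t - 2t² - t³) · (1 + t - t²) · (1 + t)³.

(1 + t + t² + t³ + t⁴ + t⁵) has coefficients 1,1,1,1,1,1 for degrees 0…5.
(1 - 2t)⁴ has coefficients 1,-8,24,-32,16,0,0,0,0 for degrees 0…8.
Multiplying by (2 - t - 2t² - t³) gives running coefficients 2,-17,54,-73,24,24,0,-16,0 for degrees 0…8.
Multiplying by (1 + t - t²) gives running coefficients 2,-15,35,-2,-103,121,0,-40,-16 for degrees 0…8.
Finally multiplying by (1 + t)³, the product of all factors after the first has coefficients 2,-9,-4,60,-19,-159,52,220,-15 for degrees 0…8.
[t⁸] = 1·(-15) + 1·220 + 1·52 + 1·(-159) + 1·(-19) + 1·60 = 139.

139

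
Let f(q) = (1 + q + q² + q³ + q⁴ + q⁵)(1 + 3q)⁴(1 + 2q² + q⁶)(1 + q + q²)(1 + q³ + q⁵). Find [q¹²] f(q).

(1 + q + q² + q³ + q⁴ + q⁵) has coefficients 1,1,1,1,1,1 for degrees 0…5.
(1 + 3q)⁴ has coefficients 1,12,54,108,81,0,0,0,0,0,0,0,0 for degrees 0…12.
Multiplying by (1 + 2q² + q⁶) gives running coefficients 1,12,56,132,189,216,163,12,54,108,81,0,0 for degrees 0…12.
Multiplying by (1 + q + q²) gives running coefficients 1,13,69,200,377,537,568,391,229,174,243,189,81 for degrees 0…12.
Finally multiplying by (1 + q³ + q⁵), the product of all factors after the first has coefficients 1,13,69,201,390,607,781,837,966,1119,1171,986,646 for degrees 0…12.
[q¹²] = 1·646 + 1·986 + 1·1171 + 1·1119 + 1·966 + 1·837 = 5725.

5725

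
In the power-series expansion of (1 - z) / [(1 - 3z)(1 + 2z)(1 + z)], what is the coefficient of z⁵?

35

The denominator gives the recurrence a_n = 7a_(n−2) + 6a_(n−3) for n ≥ 3; the numerator fixes a_0 = 1, a_1 = -1, a_2 = 7.
Iterating: 1, -1, 7, -1, 43, 35, so a_5 = 35.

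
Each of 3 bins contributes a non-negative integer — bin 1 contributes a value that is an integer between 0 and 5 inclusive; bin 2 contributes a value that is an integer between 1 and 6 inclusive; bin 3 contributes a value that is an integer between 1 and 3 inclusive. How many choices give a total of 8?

The generating function for the choices is (1 + y + y^2 + y^3 + y^4 + y^5)·(y + y^2 + y^3 + y^4 + y^5 + y^6)·(y + y^2 + y^3); the count is [y^8].
(1 + y + y^2 + y^3 + y^4 + y^5) has coefficients 1,1,1,1,1,1 for degrees 0…5.
(y + y^2 + y^3 + y^4 + y^5 + y^6) has coefficients 0,1,1,1,1,1,1,0,0 for degrees 0…8.
Finally multiplying by (y + y^2 + y^3), the product of all factors after the first has coefficients 0,0,1,2,3,3,3,3,2 for degrees 0…8.
[y^8] = 1·2 + 1·3 + 1·3 + 1·3 + 1·3 + 1·2 = 16.

16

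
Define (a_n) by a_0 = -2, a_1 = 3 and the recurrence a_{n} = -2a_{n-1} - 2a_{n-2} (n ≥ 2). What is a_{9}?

The ordinary generating function has denominator 1 + 2z + 2z^2.
Iterating the recurrence: a_0,…,a_{9} = -2, 3, -2, -2, 8, -12, 8, 8, -32, 48.

48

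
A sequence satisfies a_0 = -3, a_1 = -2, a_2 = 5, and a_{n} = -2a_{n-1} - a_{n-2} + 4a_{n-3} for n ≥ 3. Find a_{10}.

The ordinary generating function has denominator 1 + 2q + q^2 - 4q^3.
Iterating the recurrence: a_0,…,a_{10} = -3, -2, 5, -20, 27, -14, -79, 280, -537, 478, 701.

701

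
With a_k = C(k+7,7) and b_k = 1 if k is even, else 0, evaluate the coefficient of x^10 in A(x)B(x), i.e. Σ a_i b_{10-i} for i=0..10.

Write out a_i and b_{10-i} for i = 0,…,10 and sum the products.
Σ = 1·1 + 8·0 + 36·1 + 120·0 + 330·1 + 792·0 + 1716·1 + 3432·0 + 6435·1 + 11440·0 + 19448·1 = 27966.

27966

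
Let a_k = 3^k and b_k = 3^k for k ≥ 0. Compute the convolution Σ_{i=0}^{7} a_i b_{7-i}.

17496

This is [x^7] in the product of the two ordinary generating functions.
Σ = 1·2187 + 3·729 + 9·243 + 27·81 + 81·27 + 243·9 + 729·3 + 2187·1 = 17496.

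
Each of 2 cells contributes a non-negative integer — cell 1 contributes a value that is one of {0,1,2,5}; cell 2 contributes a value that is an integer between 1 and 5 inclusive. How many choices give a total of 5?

3

The generating function for the choices is (1 + t + t^2 + t^5)·(t + t^2 + t^3 + t^4 + t^5); the count is [t^5].
(1 + t + t^2 + t^5) has coefficients 1,1,1,0,0,1 for degrees 0…5.
(t + t^2 + t^3 + t^4 + t^5) has coefficients 0,1,1,1,1,1 for degrees 0…5.
[t^5] = 1·1 + 1·1 + 1·1 + 1·0 = 3.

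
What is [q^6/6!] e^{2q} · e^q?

The EGF product rule gives c_6 = Σ_{k_1+k_2=6} C(6; k_1,k_2) · ∏ g_i(k_i), where e^{2q} gives (2)^k; e^q gives (1)^k.
g_1(k) for k = 0…6: 1, 2, 4, 8, 16, 32, 64.
g_2(k) for k = 0…6: 1, 1, 1, 1, 1, 1, 1.
c_6 = Σ_k C(6,k)·g_1(k)·g_2(6−k) = 1·1·1 + 6·2·1 + 15·4·1 + 20·8·1 + 15·16·1 + 6·32·1 + 1·64·1 = 1 + 12 + 60 + 160 + 240 + 192 + 64 = 729.

729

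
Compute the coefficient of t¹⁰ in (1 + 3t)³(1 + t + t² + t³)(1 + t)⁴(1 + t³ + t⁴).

(1 + 3t)³ has coefficients 1,9,27,27 for degrees 0…3.
(1 + t + t² + t³) has coefficients 1,1,1,1,0,0,0,0,0,0,0 for degrees 0…10.
Multiplying by (1 + t)⁴ gives running coefficients 1,5,11,15,15,11,5,1,0,0,0 for degrees 0…10.
Finally multiplying by (1 + t³ + t⁴), the product of all factors after the first has coefficients 1,5,11,16,21,27,31,31,26,16,6 for degrees 0…10.
[t¹⁰] = 1·6 + 9·16 + 27·26 + 27·31 = 1689.

1689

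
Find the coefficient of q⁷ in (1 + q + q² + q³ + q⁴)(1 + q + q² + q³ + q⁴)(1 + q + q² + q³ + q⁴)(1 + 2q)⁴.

1242

(1 + q + q² + q³ + q⁴) has coefficients 1,1,1,1,1 for degrees 0…4.
(1 + q + q² + q³ + q⁴) has coefficients 1,1,1,1,1,0,0,0 for degrees 0…7.
Multiplying by (1 + q + q² + q³ + q⁴) gives running coefficients 1,2,3,4,5,4,3,2 for degrees 0…7.
Finally multiplying by (1 + 2q)⁴, the product of all factors after the first has coefficients 1,10,43,108,189,268,331,346 for degrees 0…7.
[q⁷] = 1·346 + 1·331 + 1·268 + 1·189 + 1·108 = 1242.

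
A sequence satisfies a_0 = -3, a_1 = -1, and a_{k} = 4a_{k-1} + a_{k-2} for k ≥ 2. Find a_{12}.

-12752043

The ordinary generating function has denominator 1 - 4y - y^2.
Iterating the recurrence: a_0,…,a_{12} = -3, -1, -7, -29, -123, -521, -2207, -9349, -39603, -167761, -710647, -3010349, -12752043.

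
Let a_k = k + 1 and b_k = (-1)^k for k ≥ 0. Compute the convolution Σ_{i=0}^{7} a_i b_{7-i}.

The convolution is the x^7 coefficient of A(x)B(x).
Σ = 1·(-1) + 2·1 + 3·(-1) + 4·1 + 5·(-1) + 6·1 + 7·(-1) + 8·1 = 4.

4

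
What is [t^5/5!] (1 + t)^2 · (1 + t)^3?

120

The EGF product rule gives c_5 = Σ_{k_1+k_2=5} C(5; k_1,k_2) · ∏ g_i(k_i), where (1+t)^2 gives the falling factorial (2)_k; (1+t)^3 gives the falling factorial (3)_k.
g_1(k) for k = 0…5: 1, 2, 2, 0, 0, 0.
g_2(k) for k = 0…5: 1, 3, 6, 6, 0, 0.
c_5 = Σ_k C(5,k)·g_1(k)·g_2(5−k) = 10·2·6 = 120.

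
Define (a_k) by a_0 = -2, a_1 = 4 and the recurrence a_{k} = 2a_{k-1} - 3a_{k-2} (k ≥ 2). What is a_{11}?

The ordinary generating function has denominator 1 - 2y + 3y^2.
Iterating the recurrence: a_0,…,a_{11} = -2, 4, 14, 16, -10, -68, -106, -8, 302, 628, 350, -1184.

-1184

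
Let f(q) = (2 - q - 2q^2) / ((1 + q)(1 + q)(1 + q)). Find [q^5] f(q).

-37

The denominator gives the recurrence a_n = −3a_(n−1) − 3a_(n−2) − a_(n−3) for n ≥ 3; the numerator fixes a_0 = 2, a_1 = -7, a_2 = 13.
Iterating: 2, -7, 13, -20, 28, -37, so a_5 = -37.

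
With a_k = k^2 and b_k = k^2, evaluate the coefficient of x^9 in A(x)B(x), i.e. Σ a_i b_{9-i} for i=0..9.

The convolution is the t^9 coefficient of A(t)B(t).
Σ = 0·81 + 1·64 + 4·49 + 9·36 + 16·25 + 25·16 + 36·9 + 49·4 + 64·1 + 81·0 = 1968.

1968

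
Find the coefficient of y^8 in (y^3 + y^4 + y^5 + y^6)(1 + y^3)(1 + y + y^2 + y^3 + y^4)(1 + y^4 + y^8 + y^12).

8

(y^3 + y^4 + y^5 + y^6) has coefficients 0,0,0,1,1,1,1 for degrees 0…6.
(1 + y^3) has coefficients 1,0,0,1,0,0,0,0,0 for degrees 0…8.
Multiplying by (1 + y + y^2 + y^3 + y^4) gives running coefficients 1,1,1,2,2,1,1,1,0 for degrees 0…8.
Finally multiplying by (1 + y^4 + y^8 + y^12), the product of all factors after the first has coefficients 1,1,1,2,3,2,2,3,3 for degrees 0…8.
[y^8] = 1·2 + 1·3 + 1·2 + 1·1 = 8.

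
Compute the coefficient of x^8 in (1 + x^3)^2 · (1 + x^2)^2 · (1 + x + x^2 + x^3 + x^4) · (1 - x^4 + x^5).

9

(1 + x^3)^2 has coefficients 1,0,0,2,0,0,1 for degrees 0…6.
(1 + x^2)^2 has coefficients 1,0,2,0,1,0,0,0,0 for degrees 0…8.
Multiplying by (1 + x + x^2 + x^3 + x^4) gives running coefficients 1,1,3,3,4,3,3,1,1 for degrees 0…8.
Finally multiplying by (1 - x^4 + x^5), the product of all factors after the first has coefficients 1,1,3,3,3,3,1,1,0 for degrees 0…8.
[x^8] = 1·0 + 2·3 + 1·3 = 9.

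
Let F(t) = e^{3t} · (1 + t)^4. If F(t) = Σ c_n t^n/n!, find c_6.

The EGF product rule gives c_6 = Σ_{k_1+k_2=6} C(6; k_1,k_2) · ∏ g_i(k_i), where e^{3t} gives (3)^k; (1+t)^4 gives the falling factorial (4)_k.
g_1(k) for k = 0…6: 1, 3, 9, 27, 81, 243, 729.
g_2(k) for k = 0…6: 1, 4, 12, 24, 24, 0, 0.
c_6 = Σ_k C(6,k)·g_1(k)·g_2(6−k) = 15·9·24 + 20·27·24 + 15·81·12 + 6·243·4 + 1·729·1 = 3240 + 12960 + 14580 + 5832 + 729 = 37341.

37341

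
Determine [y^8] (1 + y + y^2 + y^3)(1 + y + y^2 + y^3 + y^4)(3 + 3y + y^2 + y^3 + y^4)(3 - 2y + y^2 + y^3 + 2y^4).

(1 + y + y^2 + y^3) has coefficients 1,1,1,1 for degrees 0…3.
(1 + y + y^2 + y^3 + y^4) has coefficients 1,1,1,1,1,0,0,0,0 for degrees 0…8.
Multiplying by (3 + 3y + y^2 + y^3 + y^4) gives running coefficients 3,6,7,8,9,6,3,2,1 for degrees 0…8.
Finally multiplying by (3 - 2y + y^2 + y^3 + 2y^4), the product of all factors after the first has coefficients 9,12,12,19,30,27,28,31,26 for degrees 0…8.
[y^8] = 1·26 + 1·31 + 1·28 + 1·27 = 112.

112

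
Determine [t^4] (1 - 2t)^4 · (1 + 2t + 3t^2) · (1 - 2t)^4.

(1 - 2t)^4 has coefficients 1,-8,24,-32,16 for degrees 0…4.
(1 + 2t + 3t^2) has coefficients 1,2,3,0,0 for degrees 0…4.
Finally multiplying by (1 - 2t)^4, the product of all factors after the first has coefficients 1,-6,11,-8,24 for degrees 0…4.
[t^4] = 1·24 − 8·(-8) + 24·11 − 32·(-6) + 16·1 = 560.

560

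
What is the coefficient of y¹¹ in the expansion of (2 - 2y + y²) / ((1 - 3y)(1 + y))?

191908

The denominator gives the recurrence a_n = 2a_(n−1) + 3a_(n−2) for n ≥ 3; the numerator fixes a_0 = 2, a_1 = 2, a_2 = 11.
Iterating: 2, 2, 11, 28, 89, 262, 791, 2368, 7109, 21322, 63971, 191908, so a_11 = 191908.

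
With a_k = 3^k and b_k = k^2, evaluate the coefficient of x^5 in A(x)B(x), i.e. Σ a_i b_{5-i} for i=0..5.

343

This is [x^5] in the product of the two ordinary generating functions.
Σ = 1·25 + 3·16 + 9·9 + 27·4 + 81·1 + 243·0 = 343.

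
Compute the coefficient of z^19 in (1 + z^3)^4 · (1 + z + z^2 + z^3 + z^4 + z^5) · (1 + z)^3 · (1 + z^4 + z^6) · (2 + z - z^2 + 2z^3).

533

(1 + z^3)^4 has coefficients 1,0,0,4,0,0,6,0,0,4,0,0,1 for degrees 0…12.
(1 + z + z^2 + z^3 + z^4 + z^5) has coefficients 1,1,1,1,1,1,0,0,0,0,0,0,0,0,0,0,0,0,0,0 for degrees 0…19.
Multiplying by (1 + z)^3 gives running coefficients 1,4,7,8,8,8,7,4,1,0,0,0,0,0,0,0,0,0,0,0 for degrees 0…19.
Multiplying by (1 + z^4 + z^6) gives running coefficients 1,4,7,8,9,12,15,16,16,16,15,12,8,4,1,0,0,0,0,0 for degrees 0…19.
Finally multiplying by (2 + z - z^2 + 2z^3), the product of all factors after the first has coefficients 2,9,17,21,27,39,49,53,57,62,62,55,45,34,22,13,7,2,0,0 for degrees 0…19.
[z^19] = 1·0 + 4·7 + 6·34 + 4·62 + 1·53 = 533.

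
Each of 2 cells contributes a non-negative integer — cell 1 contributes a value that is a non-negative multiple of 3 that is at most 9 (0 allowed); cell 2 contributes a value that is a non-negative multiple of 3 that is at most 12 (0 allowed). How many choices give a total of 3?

2

The generating function for the choices is (1 + q^3 + q^6 + q^9)·(1 + q^3 + q^6 + q^9 + q^12); the count is [q^3].
(1 + q^3 + q^6 + q^9) has coefficients 1,0,0,1 for degrees 0…3.
(1 + q^3 + q^6 + q^9 + q^12) has coefficients 1,0,0,1 for degrees 0…3.
[q^3] = 1·1 + 1·1 = 2.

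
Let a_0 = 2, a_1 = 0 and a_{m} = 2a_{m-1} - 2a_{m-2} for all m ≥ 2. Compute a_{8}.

The ordinary generating function has denominator 1 - 2z + 2z^2.
Iterating the recurrence: a_0,…,a_{8} = 2, 0, -4, -8, -8, 0, 16, 32, 32.

32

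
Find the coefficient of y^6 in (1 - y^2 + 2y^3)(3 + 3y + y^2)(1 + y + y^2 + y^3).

10

(1 - y^2 + 2y^3) has coefficients 1,0,-1,2 for degrees 0…3.
(3 + 3y + y^2) has coefficients 3,3,1,0,0,0,0 for degrees 0…6.
Finally multiplying by (1 + y + y^2 + y^3), the product of all factors after the first has coefficients 3,6,7,7,4,1,0 for degrees 0…6.
[y^6] = 1·0 − 1·4 + 2·7 = 10.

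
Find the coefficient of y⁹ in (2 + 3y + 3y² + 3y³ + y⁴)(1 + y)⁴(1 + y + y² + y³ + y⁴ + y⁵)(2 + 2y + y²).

704

(2 + 3y + 3y² + 3y³ + y⁴) has coefficients 2,3,3,3,1 for degrees 0…4.
(1 + y)⁴ has coefficients 1,4,6,4,1,0,0,0,0,0 for degrees 0…9.
Multiplying by (1 + y + y² + y³ + y⁴ + y⁵) gives running coefficients 1,5,11,15,16,16,15,11,5,1 for degrees 0…9.
Finally multiplying by (2 + 2y + y²), the product of all factors after the first has coefficients 2,12,33,57,73,79,78,68,47,23 for degrees 0…9.
[y⁹] = 2·23 + 3·47 + 3·68 + 3·78 + 1·79 = 704.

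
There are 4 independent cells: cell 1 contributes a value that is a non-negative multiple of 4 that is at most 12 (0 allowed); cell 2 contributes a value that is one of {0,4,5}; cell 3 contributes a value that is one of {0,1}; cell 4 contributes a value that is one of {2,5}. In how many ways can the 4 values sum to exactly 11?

4

The generating function for the choices is (1 + y⁴ + y⁸ + y¹²)·(1 + y⁴ + y⁵)·(1 + y)·(y² + y⁵); the count is [y¹¹].
(1 + y⁴ + y⁸ + y¹²) has coefficients 1,0,0,0,1,0,0,0,1,0,0,0 for degrees 0…11.
(1 + y⁴ + y⁵) has coefficients 1,0,0,0,1,1,0,0,0,0,0,0 for degrees 0…11.
Multiplying by (1 + y) gives running coefficients 1,1,0,0,1,2,1,0,0,0,0,0 for degrees 0…11.
Finally multiplying by (y² + y⁵), the product of all factors after the first has coefficients 0,0,1,1,0,1,2,2,1,1,2,1 for degrees 0…11.
[y¹¹] = 1·1 + 1·2 + 1·1 = 4.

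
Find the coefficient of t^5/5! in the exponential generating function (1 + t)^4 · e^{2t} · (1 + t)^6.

117472

The EGF product rule gives c_5 = Σ_{k_1+k_2+k_3=5} C(5; k_1,k_2,k_3) · ∏ g_i(k_i), where (1+t)^4 gives the falling factorial (4)_k; e^{2t} gives (2)^k; (1+t)^6 gives the falling factorial (6)_k.
g_1(k) for k = 0…5: 1, 4, 12, 24, 24, 0.
g_2(k) for k = 0…5: 1, 2, 4, 8, 16, 32.
g_3(k) for k = 0…5: 1, 6, 30, 120, 360, 720.
First combine the last two factors: h(k) = Σ_j C(k,j)·g_2(j)·g_3(k−j) for k = 0…5: 1, 8, 58, 380, 2248, 12032.
c_5 = Σ_k C(5,k)·g_1(k)·h(5−k) = 1·1·12032 + 5·4·2248 + 10·12·380 + 10·24·58 + 5·24·8 = 12032 + 44960 + 45600 + 13920 + 960 = 117472.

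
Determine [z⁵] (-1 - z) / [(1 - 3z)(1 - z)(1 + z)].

-364

The denominator gives the recurrence a_n = 3a_(n−1) + a_(n−2) − 3a_(n−3) for n ≥ 3; the numerator fixes a_0 = -1, a_1 = -4, a_2 = -13.
Iterating: -1, -4, -13, -40, -121, -364, so a_5 = -364.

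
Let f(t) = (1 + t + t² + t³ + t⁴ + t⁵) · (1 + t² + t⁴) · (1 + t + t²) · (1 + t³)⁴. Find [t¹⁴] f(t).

(1 + t + t² + t³ + t⁴ + t⁵) has coefficients 1,1,1,1,1,1 for degrees 0…5.
(1 + t² + t⁴) has coefficients 1,0,1,0,1,0,0,0,0,0,0,0,0,0,0 for degrees 0…14.
Multiplying by (1 + t + t²) gives running coefficients 1,1,2,1,2,1,1,0,0,0,0,0,0,0,0 for degrees 0…14.
Finally multiplying by (1 + t³)⁴, the product of all factors after the first has coefficients 1,1,2,5,6,9,11,14,16,14,16,14,11,9,6 for degrees 0…14.
[t¹⁴] = 1·6 + 1·9 + 1·11 + 1·14 + 1·16 + 1·14 = 70.

70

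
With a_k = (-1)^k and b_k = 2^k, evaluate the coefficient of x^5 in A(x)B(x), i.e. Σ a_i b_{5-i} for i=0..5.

21

Write out a_i and b_{5-i} for i = 0,…,5 and sum the products.
Σ = 1·32 − 1·16 + 1·8 − 1·4 + 1·2 − 1·1 = 21.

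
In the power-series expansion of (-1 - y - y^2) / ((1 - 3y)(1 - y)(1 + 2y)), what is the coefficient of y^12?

Partial fractions give a closed form: a_n = (-13/10)·3^n + (1/2)·1^n + (-1/5)·(-2)^n.
At n = 12: a_12 = -691692.

-691692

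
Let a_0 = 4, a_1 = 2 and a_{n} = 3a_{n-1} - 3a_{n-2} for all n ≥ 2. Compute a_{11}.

2430

The ordinary generating function has denominator 1 - 3q + 3q^2.
Iterating the recurrence: a_0,…,a_{11} = 4, 2, -6, -24, -54, -90, -108, -54, 162, 648, 1458, 2430.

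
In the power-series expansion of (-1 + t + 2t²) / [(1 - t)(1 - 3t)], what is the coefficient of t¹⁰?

-39367

The denominator gives the recurrence a_n = 4a_(n−1) − 3a_(n−2) for n ≥ 3; the numerator fixes a_0 = -1, a_1 = -3, a_2 = -7.
Iterating: -1, -3, -7, -19, -55, -163, -487, -1459, -4375, -13123, -39367, so a_10 = -39367.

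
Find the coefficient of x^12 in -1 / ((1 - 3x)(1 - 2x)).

Partial fractions give a closed form: a_n = (-3)·3^n + (2)·2^n.
At n = 12: a_12 = -1586131.

-1586131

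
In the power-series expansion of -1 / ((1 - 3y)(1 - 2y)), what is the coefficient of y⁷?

-6305

Partial fractions give a closed form: a_n = (-3)·3^n + (2)·2^n.
At n = 7: a_7 = -6305.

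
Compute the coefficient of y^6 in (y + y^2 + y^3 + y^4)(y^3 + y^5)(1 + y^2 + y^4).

3

(y + y^2 + y^3 + y^4) has coefficients 0,1,1,1,1 for degrees 0…4.
(y^3 + y^5) has coefficients 0,0,0,1,0,1,0 for degrees 0…6.
Finally multiplying by (1 + y^2 + y^4), the product of all factors after the first has coefficients 0,0,0,1,0,2,0 for degrees 0…6.
[y^6] = 1·2 + 1·0 + 1·1 + 1·0 = 3.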